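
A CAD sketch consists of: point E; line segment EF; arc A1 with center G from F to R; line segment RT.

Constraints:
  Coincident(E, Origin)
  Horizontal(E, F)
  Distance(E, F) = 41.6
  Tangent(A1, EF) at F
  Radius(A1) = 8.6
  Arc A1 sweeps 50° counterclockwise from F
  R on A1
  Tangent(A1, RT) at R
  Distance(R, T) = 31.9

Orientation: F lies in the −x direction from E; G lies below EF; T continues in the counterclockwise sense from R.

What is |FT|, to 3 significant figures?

38.6

E is at the origin; E and F share the same y with |EF| = 41.6 and F on the −x side, so F = (-41.6, 0.00). A1 meets EF tangentially, so GF is at right angles to EF, so G = F + (0, -8.6) = (-41.6, -8.60). On A1, F sits at bearing 90° from G; a 50° counterclockwise sweep puts R at bearing 140°, so R = G + 8.6·(cos 140°, sin 140°) = (-48.2, -3.07). Since A1 is tangent to RT there, GR ⟂ RT, so RT runs along (−sin 140°, cos 140°); with |RT| = 31.9, T = (-68.7, -27.5). Then |FT| = |T − F| = 38.6.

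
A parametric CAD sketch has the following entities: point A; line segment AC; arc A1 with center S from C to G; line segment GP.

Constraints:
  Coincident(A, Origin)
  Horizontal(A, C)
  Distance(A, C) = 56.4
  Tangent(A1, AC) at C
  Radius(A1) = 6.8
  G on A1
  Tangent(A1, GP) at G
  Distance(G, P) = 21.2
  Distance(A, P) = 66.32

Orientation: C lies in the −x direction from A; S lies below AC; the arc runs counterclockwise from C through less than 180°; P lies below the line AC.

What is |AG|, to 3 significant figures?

63.6

A is at the origin; A and C share the same y with |AC| = 56.4 and C on the −x side, so C = (-56.4, 0.00). Since A1 is tangent to AC there, SC ⟂ AC, so S = C + (0, -6.8) = (-56.4, -6.80). Since SG ⟂ GP (tangency), |SP| = √(6.8² + 21.2²) = 22.3 regardless of where G sits on A1. So P lies on both circle(A, 66.32) and circle(S, 22.3); the below-AC intersection is P = (-59.7, -28.8). G is the foot of the tangent from P: G = (-63.1, -7.88).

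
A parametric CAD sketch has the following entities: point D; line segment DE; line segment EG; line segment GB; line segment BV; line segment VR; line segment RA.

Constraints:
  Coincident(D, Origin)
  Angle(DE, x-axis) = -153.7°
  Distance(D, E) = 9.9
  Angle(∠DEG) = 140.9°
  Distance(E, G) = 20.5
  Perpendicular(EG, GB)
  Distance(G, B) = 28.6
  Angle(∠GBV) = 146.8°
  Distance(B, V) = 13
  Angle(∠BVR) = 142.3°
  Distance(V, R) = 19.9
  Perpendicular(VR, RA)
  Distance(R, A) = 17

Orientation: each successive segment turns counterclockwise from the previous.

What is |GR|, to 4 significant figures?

52.79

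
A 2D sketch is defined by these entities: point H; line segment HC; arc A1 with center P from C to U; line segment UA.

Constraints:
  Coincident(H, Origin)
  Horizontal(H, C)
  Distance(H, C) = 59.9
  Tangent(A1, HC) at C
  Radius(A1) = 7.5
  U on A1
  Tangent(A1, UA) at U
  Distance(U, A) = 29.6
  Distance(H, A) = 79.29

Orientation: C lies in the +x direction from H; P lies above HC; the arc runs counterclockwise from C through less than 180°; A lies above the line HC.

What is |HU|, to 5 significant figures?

67.685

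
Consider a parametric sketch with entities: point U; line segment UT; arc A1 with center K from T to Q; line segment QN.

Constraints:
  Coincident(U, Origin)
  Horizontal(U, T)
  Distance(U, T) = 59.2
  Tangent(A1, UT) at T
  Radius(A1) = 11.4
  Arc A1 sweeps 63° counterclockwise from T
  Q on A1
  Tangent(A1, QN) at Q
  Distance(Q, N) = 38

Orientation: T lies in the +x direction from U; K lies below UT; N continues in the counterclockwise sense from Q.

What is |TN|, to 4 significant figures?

48.56

U is at the origin; U and T share the same y with |UT| = 59.2 and T on the +x side, so T = (59.20, 0.000). A1 meets UT tangentially, so KT is at right angles to UT, so K = T + (0, -11.4) = (59.20, -11.40). On A1, T sits at bearing 90° from K; a 63° counterclockwise sweep puts Q at bearing 153°, so Q = K + 11.4·(cos 153°, sin 153°) = (49.04, -6.225). The tangent condition forces KQ to be normal to QN, so QN runs along (−sin 153°, cos 153°); with |QN| = 38.0, N = (31.79, -40.08). Then |TN| = |N − T| = 48.56.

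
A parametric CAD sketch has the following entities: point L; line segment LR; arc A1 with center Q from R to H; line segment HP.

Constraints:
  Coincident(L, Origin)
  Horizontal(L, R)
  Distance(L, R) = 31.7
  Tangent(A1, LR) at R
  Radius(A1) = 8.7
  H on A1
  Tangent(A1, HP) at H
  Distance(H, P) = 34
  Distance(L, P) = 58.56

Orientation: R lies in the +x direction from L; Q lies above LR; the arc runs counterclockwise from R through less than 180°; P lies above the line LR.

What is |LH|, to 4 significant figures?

41.35

Checks: L.y = 0.00, R.y = 0.00 ✓; |QH| = 8.700 ✓; ∠(QH, HP) = 90.00° ✓; |HP| = 34.00 ✓; |LP| = 58.56 ✓.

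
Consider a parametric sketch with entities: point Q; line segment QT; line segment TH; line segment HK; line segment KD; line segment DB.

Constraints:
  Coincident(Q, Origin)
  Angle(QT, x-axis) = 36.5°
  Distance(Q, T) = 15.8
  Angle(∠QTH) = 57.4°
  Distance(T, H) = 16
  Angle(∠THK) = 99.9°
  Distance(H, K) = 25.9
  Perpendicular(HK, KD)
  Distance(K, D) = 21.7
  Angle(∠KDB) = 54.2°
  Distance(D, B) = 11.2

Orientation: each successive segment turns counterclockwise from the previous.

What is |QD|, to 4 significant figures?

18.52

Q is at the origin; QT runs at 36.5° with length 15.8, so T = (12.70, 9.398). ∠QTH = 57.4° gives TH at 159.1° from the x-axis; with |TH| = 16.0, H = (-2.246, 15.11). ∠THK = 99.9° gives HK at -120.8° from the x-axis; with |HK| = 25.9, K = (-15.51, -7.141). The perpendicularity gives KD at right angles to HK, so KD runs at -30.80°; with |KD| = 21.7, D = (3.131, -18.25). Then |QD| = |D − Q| = 18.52.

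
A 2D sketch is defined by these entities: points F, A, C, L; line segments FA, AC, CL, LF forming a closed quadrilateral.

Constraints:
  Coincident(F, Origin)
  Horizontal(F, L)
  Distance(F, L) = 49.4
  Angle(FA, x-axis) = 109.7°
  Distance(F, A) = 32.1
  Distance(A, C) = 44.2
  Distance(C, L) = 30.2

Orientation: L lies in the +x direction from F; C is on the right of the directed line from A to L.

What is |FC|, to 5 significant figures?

19.396

F is at the origin; FL is horizontal with |FL| = 49.4 and L in +x, so L = (49.4, 0). FA runs at 109.7° with |FA| = 32.1, so A = (-10.821, 30.221). C is determined by |AC| = 44.2 and |CL| = 30.2 together: it lies at the intersection of circle(A, 44.2) and circle(L, 30.2). With |AL| = 67.378, the foot of the radical line on AL is 41.419 from A and the perpendicular offset is √(44.2² − 41.419²) = 15.431. Taking the right-of-AL solution: C = (19.277, -2.1484).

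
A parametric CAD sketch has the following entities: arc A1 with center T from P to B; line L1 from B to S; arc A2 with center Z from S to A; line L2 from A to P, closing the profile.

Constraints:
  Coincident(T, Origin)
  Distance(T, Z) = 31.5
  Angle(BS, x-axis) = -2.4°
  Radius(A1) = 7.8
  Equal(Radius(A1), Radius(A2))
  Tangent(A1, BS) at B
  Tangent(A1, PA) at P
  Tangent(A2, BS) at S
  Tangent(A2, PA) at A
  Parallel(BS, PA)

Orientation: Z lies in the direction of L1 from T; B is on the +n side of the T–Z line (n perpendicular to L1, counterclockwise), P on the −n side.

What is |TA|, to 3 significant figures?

32.5

The slot axis is L1's direction at -2.4°, so u = (cos -2.4°, sin -2.4°) = (0.999, -0.0419) and n = (−sin -2.4°, cos -2.4°) = (0.0419, 0.999). T is at the origin and Z lies 31.5 along u from T, so Z = 31.5·u = (31.5, -1.32). Tangency of A1 to both parallel lines with radius 7.8 puts B and P at T ± 7.8·n: B = (0.327, 7.79), P = (-0.327, -7.79). Equal radii place S and A the same way about Z: S = Z + 7.8·n = (31.8, 6.47), A = Z − 7.8·n = (31.1, -9.11). Then |TA| = |A − T| = 32.5.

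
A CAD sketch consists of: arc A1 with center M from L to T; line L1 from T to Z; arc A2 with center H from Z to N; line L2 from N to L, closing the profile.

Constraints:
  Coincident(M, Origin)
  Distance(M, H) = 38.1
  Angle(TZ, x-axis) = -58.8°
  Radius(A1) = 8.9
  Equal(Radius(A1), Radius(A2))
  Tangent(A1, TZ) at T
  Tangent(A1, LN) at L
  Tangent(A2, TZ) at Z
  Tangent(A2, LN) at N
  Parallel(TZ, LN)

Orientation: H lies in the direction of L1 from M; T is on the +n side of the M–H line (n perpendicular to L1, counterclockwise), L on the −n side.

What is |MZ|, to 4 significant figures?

39.13

The slot axis is L1's direction at -58.8°, so u = (cos -58.8°, sin -58.8°) = (0.5180, -0.8554) and n = (−sin -58.8°, cos -58.8°) = (0.8554, 0.5180). M is at the origin and H lies 38.1 along u from M, so H = 38.1·u = (19.74, -32.59). Tangency of A1 to both parallel lines with radius 8.9 puts T and L at M ± 8.9·n: T = (7.613, 4.610), L = (-7.613, -4.610). Equal radii place Z and N the same way about H: Z = H + 8.9·n = (27.35, -27.98), N = H − 8.9·n = (12.12, -37.20). Then |MZ| = |Z − M| = 39.13.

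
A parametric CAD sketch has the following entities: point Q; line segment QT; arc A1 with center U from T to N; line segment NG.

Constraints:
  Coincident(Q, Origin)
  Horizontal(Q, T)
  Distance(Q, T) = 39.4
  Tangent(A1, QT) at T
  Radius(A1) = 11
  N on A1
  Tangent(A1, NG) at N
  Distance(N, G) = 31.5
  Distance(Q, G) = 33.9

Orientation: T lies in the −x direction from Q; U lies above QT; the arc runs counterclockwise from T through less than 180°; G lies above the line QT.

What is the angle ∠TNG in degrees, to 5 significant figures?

151.60°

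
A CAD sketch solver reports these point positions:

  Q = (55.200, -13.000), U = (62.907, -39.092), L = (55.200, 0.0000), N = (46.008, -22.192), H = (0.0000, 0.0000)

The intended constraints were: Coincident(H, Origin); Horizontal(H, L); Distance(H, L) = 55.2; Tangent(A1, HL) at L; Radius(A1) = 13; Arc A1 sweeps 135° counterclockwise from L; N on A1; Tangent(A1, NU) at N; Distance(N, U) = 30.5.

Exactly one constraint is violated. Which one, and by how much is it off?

Distance(N, U) = 30.5 — off by 6.60.

H = (0.00, 0.00) ✓; H.y = 0.00, L.y = 0.00 ✓; |HL| = 55.20 ✓; ∠(QL, LH) = 90.00° ✓; |QL| = 13.00 ✓; bearing(Q→N) − bearing(Q→L) = 135.0° ✓; |QN| = 13.00 ✓; ∠(QN, NU) = 90.00° ✓; |NU| = 23.90 ✗.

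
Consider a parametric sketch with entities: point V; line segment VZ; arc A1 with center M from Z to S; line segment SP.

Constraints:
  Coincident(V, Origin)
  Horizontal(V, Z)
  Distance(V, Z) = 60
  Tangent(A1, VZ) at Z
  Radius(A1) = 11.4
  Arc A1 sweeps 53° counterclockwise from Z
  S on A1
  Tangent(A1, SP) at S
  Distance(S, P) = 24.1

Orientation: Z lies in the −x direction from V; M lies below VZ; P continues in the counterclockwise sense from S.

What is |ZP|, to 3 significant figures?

33.5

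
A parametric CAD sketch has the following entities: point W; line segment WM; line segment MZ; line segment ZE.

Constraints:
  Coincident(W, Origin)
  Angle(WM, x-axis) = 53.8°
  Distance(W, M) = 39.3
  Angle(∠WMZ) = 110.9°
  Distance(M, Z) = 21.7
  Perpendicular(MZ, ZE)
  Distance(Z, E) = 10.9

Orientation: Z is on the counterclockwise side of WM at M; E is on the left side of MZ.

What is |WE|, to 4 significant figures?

44.07

∠WMZ = 110.9°, so MZ runs at 53.8° + (180° − 110.9°) = 122.9° from the x-axis; with |MZ| = 21.7, Z = M + 21.7·(cos 122.9°, sin 122.9°) = (11.42, 49.93). MZ is perpendicular to ZE; with |ZE| = 10.9 on the left of MZ, E = Z + 10.9·(-0.8396, -0.5432) = (2.272, 44.01). Then |WE| = |E − W| = 44.07.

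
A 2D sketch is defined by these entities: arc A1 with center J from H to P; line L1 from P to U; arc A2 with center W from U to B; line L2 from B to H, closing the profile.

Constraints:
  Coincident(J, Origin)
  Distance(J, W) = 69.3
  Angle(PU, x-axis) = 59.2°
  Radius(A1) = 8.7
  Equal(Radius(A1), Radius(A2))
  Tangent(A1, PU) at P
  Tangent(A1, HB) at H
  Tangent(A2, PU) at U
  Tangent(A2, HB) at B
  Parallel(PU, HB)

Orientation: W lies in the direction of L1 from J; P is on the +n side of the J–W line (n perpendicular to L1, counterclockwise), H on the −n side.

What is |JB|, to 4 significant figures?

69.84

The slot axis is L1's direction at 59.2°, so u = (cos 59.2°, sin 59.2°) = (0.5120, 0.8590) and n = (−sin 59.2°, cos 59.2°) = (-0.8590, 0.5120). J is at the origin and W lies 69.3 along u from J, so W = 69.3·u = (35.48, 59.53). Tangency of A1 to both parallel lines with radius 8.7 puts P and H at J ± 8.7·n: P = (-7.473, 4.455), H = (7.473, -4.455). Equal radii place U and B the same way about W: U = W + 8.7·n = (28.01, 63.98), B = W − 8.7·n = (42.96, 55.07). Then |JB| = |B − J| = 69.84.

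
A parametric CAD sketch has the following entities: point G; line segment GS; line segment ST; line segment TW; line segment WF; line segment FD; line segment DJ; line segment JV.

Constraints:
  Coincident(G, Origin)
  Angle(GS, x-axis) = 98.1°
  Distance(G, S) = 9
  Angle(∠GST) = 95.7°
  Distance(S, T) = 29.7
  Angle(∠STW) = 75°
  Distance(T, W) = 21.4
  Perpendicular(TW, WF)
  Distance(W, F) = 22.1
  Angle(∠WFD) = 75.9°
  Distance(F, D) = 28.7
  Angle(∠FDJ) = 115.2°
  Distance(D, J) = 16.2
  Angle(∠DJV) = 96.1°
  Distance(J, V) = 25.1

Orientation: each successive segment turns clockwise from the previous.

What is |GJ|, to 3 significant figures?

38.3

∠WFD = 75.9° gives FD at 74.7° from the x-axis; with |FD| = 28.7, D = (12.6, 22.7). ∠FDJ = 115.2° gives DJ at 9.90° from the x-axis; with |DJ| = 16.2, J = (28.6, 25.5). Then |GJ| = |J − G| = 38.3.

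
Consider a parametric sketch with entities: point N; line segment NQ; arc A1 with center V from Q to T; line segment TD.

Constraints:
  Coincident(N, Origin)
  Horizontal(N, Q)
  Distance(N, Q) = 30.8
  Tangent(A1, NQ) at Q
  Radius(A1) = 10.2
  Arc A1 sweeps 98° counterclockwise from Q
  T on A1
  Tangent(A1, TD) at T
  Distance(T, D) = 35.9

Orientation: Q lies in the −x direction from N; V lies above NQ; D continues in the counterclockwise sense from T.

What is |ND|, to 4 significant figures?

53.71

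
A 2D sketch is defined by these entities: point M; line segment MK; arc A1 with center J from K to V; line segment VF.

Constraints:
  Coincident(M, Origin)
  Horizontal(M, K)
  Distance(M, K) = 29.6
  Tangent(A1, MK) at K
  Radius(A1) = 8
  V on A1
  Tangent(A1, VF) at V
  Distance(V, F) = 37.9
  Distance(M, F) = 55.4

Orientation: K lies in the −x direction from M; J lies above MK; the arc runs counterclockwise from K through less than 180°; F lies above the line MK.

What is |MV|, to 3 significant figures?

23.8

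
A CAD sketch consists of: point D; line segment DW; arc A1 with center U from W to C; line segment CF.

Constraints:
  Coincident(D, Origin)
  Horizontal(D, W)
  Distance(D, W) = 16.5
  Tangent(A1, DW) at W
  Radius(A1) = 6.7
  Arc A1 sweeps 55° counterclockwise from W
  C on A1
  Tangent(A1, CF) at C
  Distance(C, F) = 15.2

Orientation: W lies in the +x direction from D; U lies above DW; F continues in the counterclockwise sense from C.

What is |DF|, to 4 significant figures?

34.31

D is at the origin; D and W share the same y with |DW| = 16.5 and W on the +x side, so W = (16.50, 0.000). The tangent condition forces UW to be normal to DW, so U = W + (0, 6.7) = (16.50, 6.700). On A1, W sits at bearing -90° from U; a 55° counterclockwise sweep puts C at bearing -35°, so C = U + 6.7·(cos -35°, sin -35°) = (21.99, 2.857). A1 meets CF tangentially, so UC is at right angles to CF, so CF runs along (−sin -35°, cos -35°); with |CF| = 15.2, F = (30.71, 15.31). Then |DF| = |F − D| = 34.31.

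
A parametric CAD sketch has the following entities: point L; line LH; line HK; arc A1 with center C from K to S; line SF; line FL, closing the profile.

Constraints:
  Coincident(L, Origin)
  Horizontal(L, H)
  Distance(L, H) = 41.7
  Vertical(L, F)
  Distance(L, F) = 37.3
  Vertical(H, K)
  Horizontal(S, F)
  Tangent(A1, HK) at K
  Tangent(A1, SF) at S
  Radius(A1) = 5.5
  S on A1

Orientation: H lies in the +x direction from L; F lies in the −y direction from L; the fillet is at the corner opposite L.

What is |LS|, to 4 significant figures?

51.98

L is at the origin; LH is horizontal with |LH| = 41.7 and H on the +x side, so H = (41.70, 0.000). LF is vertical with |LF| = 37.3 and F on the −y side, so F = (0.000, -37.30). The virtual corner opposite L is at (41.70, -37.30). Since A1 is tangent to HK there, CK ⟂ HK and tangency of A1 to SF means the radius CS is perpendicular to SF, with radius 5.5, so the center C sits 5.5 in from both sides at C = (36.20, -31.80). That places the tangent points at K = (41.70, -31.80) on HK and S = (36.20, -37.30) on SF. Then |LS| = |S − L| = 51.98.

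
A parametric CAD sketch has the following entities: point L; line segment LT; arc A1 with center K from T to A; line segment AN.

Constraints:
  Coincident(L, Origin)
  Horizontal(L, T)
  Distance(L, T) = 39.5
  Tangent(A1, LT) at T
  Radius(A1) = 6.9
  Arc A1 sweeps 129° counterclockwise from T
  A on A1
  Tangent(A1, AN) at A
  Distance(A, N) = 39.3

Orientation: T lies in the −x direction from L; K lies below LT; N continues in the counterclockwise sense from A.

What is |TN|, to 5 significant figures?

46.056

On A1, T sits at bearing 90° from K; a 129° counterclockwise sweep puts A at bearing 219°, so A = K + 6.9·(cos 219°, sin 219°) = (-44.862, -11.242). Since A1 is tangent to AN there, KA ⟂ AN, so AN runs along (−sin 219°, cos 219°); with |AN| = 39.3, N = (-20.130, -41.784). Then |TN| = |N − T| = 46.056.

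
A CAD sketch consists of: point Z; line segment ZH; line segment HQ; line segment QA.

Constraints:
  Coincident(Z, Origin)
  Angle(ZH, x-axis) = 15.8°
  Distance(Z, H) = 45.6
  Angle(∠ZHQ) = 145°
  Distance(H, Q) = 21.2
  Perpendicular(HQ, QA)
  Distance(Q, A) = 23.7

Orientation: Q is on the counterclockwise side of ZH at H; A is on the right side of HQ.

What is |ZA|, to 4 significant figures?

76.90

∠ZHQ = 145.0°, so HQ runs at 15.8° + (180° − 145.0°) = 50.80° from the x-axis; with |HQ| = 21.2, Q = H + 21.2·(cos 50.80°, sin 50.80°) = (57.28, 28.84). The perpendicularity gives QA at right angles to HQ; with |QA| = 23.7 on the right of HQ, A = Q + 23.7·(0.7749, -0.6320) = (75.64, 13.87). Then |ZA| = |A − Z| = 76.90.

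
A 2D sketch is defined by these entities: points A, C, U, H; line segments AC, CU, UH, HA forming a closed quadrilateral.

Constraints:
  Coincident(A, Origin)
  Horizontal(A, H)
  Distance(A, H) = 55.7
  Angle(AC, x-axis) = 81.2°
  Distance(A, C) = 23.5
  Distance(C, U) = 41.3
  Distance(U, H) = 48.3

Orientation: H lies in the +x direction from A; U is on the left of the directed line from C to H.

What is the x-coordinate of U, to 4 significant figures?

38.58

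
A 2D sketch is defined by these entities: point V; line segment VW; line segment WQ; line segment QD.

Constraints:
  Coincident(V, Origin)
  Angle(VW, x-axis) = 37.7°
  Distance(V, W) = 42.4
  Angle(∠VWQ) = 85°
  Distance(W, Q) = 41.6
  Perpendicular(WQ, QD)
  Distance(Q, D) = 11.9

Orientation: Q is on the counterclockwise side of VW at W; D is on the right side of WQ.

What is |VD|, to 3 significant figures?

66.1

V is at the origin; VW runs at 37.7° with length 42.4, so W = 42.4·(cos 37.7°, sin 37.7°) = (33.5, 25.9). ∠VWQ = 85.0°, so WQ runs at 37.7° + (180° − 85.0°) = 133° from the x-axis; with |WQ| = 41.6, Q = W + 41.6·(cos 133°, sin 133°) = (5.34, 56.5). The perpendicularity gives QD at right angles to WQ; with |QD| = 11.9 on the right of WQ, D = Q + 11.9·(0.735, 0.678) = (14.1, 64.6). Then |VD| = |D − V| = 66.1.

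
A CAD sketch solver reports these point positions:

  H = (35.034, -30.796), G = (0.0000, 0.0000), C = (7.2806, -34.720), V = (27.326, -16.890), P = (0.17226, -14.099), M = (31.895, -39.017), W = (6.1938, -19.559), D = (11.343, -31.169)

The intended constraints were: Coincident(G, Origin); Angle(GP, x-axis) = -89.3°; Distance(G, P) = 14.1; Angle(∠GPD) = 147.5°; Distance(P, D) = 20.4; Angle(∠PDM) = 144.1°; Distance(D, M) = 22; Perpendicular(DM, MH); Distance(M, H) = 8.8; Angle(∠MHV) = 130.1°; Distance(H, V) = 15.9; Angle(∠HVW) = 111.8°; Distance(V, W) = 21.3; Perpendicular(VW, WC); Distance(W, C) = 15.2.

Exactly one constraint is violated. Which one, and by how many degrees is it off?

Perpendicular(VW, WC) — off by 3.10°.

G = (0.00, 0.00) ✓; GP at -89.30° ✓; |GP| = 14.10 ✓; ∠GPD = 147.5° ✓; |PD| = 20.40 ✓; ∠PDM = 144.1° ✓; |DM| = 22.00 ✓; ∠(DM, MH) = 90.00° ✓; |MH| = 8.800 ✓; ∠MHV = 130.1° ✓; |HV| = 15.90 ✓; ∠HVW = 111.8° ✓; |VW| = 21.30 ✓; ∠(VW, WC) = 86.90° ✗; |WC| = 15.20 ✓.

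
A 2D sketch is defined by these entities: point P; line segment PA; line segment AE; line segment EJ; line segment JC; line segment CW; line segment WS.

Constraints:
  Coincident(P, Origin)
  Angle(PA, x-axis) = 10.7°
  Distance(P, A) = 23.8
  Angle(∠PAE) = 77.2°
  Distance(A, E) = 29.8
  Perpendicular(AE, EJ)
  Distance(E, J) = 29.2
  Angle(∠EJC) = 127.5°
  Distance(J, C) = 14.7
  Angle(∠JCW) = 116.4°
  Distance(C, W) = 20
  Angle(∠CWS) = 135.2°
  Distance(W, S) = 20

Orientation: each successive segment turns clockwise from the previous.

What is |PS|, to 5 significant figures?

17.270

P is at the origin; PA runs at 10.7° with length 23.8, so A = (23.386, 4.4189). ∠PAE = 77.2° gives AE at -92.100° from the x-axis; with |AE| = 29.8, E = (22.294, -25.361). AE ⟂ EJ, so EJ runs at 177.90°; with |EJ| = 29.2, J = (-6.8862, -24.291). ∠EJC = 127.5° gives JC at 125.40° from the x-axis; with |JC| = 14.7, C = (-15.402, -12.309). ∠JCW = 116.4° gives CW at 61.800° from the x-axis; with |CW| = 20.0, W = (-5.9506, 5.3173). ∠CWS = 135.2° gives WS at 17.000° from the x-axis; with |WS| = 20.0, S = (13.175, 11.165). Then |PS| = |S − P| = 17.270.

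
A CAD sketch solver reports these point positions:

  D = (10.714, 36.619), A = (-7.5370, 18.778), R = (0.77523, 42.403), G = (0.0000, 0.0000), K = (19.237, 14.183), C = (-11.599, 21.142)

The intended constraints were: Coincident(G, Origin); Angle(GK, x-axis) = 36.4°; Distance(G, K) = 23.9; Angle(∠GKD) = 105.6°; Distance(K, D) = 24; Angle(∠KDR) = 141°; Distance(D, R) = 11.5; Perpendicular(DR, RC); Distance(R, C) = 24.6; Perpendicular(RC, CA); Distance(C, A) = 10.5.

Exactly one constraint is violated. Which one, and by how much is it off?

Distance(C, A) = 10.5 — off by 5.80.

G = (0.00, 0.00) ✓; GK at 36.40° ✓; |GK| = 23.90 ✓; ∠GKD = 105.6° ✓; |KD| = 24.00 ✓; ∠KDR = 141.0° ✓; |DR| = 11.50 ✓; ∠(DR, RC) = 90.00° ✓; |RC| = 24.60 ✓; ∠(RC, CA) = 90.00° ✓; |CA| = 4.700 ✗.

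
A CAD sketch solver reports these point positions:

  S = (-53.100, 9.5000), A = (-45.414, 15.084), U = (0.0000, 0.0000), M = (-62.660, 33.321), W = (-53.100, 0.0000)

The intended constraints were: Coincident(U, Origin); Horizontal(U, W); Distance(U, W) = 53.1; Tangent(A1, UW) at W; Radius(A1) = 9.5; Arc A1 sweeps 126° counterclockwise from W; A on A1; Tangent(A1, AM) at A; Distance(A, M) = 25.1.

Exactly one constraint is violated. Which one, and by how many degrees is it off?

Tangent(A1, AM) at A — off by 7.40°.

U = (0.00, 0.00) ✓; U.y = 0.00, W.y = 0.00 ✓; |UW| = 53.10 ✓; ∠(SW, WU) = 90.00° ✓; |SW| = 9.500 ✓; bearing(S→A) − bearing(S→W) = 126.0° ✓; |SA| = 9.500 ✓; ∠(SA, AM) = 82.60° ✗; |AM| = 25.10 ✓.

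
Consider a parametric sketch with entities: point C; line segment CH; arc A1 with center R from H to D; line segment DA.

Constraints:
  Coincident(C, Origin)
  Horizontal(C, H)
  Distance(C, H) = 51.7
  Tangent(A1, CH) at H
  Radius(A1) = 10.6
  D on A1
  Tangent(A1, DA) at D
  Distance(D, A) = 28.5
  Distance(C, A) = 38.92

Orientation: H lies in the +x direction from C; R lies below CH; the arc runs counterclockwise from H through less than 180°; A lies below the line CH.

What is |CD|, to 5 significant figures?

43.195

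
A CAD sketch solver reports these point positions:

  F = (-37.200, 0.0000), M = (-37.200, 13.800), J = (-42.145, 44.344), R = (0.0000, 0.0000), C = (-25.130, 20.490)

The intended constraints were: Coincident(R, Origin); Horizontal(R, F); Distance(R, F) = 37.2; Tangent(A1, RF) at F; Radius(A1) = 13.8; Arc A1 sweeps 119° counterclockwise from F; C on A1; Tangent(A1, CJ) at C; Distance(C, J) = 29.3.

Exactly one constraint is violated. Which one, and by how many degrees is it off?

Tangent(A1, CJ) at C — off by 6.50°.

R = (0.00, 0.00) ✓; R.y = 0.00, F.y = 0.00 ✓; |RF| = 37.20 ✓; ∠(MF, FR) = 90.00° ✓; |MF| = 13.80 ✓; bearing(M→C) − bearing(M→F) = 119.0° ✓; |MC| = 13.80 ✓; ∠(MC, CJ) = 83.50° ✗; |CJ| = 29.30 ✓.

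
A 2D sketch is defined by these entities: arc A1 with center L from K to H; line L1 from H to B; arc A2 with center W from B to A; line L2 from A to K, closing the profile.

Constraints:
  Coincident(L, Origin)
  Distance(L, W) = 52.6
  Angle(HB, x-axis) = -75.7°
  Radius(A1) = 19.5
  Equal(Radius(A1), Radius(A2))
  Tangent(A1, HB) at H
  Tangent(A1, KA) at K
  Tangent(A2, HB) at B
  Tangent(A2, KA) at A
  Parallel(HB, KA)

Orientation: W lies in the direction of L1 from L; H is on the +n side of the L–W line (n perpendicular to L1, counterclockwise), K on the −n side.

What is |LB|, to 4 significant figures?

56.10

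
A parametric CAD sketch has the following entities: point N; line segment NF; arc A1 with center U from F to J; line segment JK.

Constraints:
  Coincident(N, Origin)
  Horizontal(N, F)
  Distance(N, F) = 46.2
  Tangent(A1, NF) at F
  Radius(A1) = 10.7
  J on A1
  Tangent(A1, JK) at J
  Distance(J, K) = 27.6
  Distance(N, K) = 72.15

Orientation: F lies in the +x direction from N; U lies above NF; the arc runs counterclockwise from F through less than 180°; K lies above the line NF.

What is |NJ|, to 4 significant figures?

57.19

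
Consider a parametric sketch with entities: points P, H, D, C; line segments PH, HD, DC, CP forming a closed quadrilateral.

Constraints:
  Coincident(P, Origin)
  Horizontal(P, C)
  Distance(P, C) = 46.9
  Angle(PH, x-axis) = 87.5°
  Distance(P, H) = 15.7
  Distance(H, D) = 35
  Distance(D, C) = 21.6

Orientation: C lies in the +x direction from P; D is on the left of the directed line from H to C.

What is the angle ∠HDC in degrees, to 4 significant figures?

117.2°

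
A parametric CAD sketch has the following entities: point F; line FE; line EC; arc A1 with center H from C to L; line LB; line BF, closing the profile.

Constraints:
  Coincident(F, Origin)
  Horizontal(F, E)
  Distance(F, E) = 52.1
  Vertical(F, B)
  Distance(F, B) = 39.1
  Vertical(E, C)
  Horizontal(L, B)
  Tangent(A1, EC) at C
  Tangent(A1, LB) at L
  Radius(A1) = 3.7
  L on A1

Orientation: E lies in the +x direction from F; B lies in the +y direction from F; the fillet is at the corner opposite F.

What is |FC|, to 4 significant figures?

62.99

The virtual corner opposite F is at (52.10, 39.10). The tangent condition forces HC to be normal to EC and tangency of A1 to LB means the radius HL is perpendicular to LB, with radius 3.7, so the center H sits 3.7 in from both sides at H = (48.40, 35.40). That places the tangent points at C = (52.10, 35.40) on EC and L = (48.40, 39.10) on LB. Then |FC| = |C − F| = 62.99.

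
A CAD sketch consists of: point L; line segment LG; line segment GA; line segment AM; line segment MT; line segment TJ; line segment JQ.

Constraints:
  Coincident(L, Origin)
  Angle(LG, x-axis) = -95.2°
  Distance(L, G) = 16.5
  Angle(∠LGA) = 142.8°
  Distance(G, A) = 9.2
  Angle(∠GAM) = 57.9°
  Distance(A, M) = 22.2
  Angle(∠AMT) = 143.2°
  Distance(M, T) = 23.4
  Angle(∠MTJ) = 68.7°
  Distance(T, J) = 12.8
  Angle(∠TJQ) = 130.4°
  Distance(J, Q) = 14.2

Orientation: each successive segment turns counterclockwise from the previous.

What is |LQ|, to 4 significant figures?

4.728

L is at the origin; LG runs at -95.2° with length 16.5, so G = (-1.495, -16.43). ∠LGA = 142.8° gives GA at -58.00° from the x-axis; with |GA| = 9.2, A = (3.380, -24.23). ∠GAM = 57.9° gives AM at 64.10° from the x-axis; with |AM| = 22.2, M = (13.08, -4.264). ∠AMT = 143.2° gives MT at 100.9° from the x-axis; with |MT| = 23.4, T = (8.652, 18.71). ∠MTJ = 68.7° gives TJ at -147.8° from the x-axis; with |TJ| = 12.8, J = (-2.179, 11.89). ∠TJQ = 130.4° gives JQ at -98.20° from the x-axis; with |JQ| = 14.2, Q = (-4.205, -2.162). Then |LQ| = |Q − L| = 4.728.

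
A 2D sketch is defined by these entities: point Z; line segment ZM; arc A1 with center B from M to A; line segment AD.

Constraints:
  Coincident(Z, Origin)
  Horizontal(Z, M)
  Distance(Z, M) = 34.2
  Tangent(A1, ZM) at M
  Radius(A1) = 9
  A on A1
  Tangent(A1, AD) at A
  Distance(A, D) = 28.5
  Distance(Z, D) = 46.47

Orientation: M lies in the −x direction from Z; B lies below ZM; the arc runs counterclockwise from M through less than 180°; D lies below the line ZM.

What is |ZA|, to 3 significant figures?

44.0

Z is at the origin; Z and M share the same y with |ZM| = 34.2 and M on the −x side, so M = (-34.2, 0.00). Tangency of A1 to ZM means the radius BM is perpendicular to ZM, so B = M + (0, -9) = (-34.2, -9.00). Since BA ⟂ AD (tangency), |BD| = √(9.0² + 28.5²) = 29.9 regardless of where A sits on A1. So D lies on both circle(Z, 46.47) and circle(B, 29.9); the below-ZM intersection is D = (-26.8, -38.0). A is the foot of the tangent from D: A = (-41.8, -13.7).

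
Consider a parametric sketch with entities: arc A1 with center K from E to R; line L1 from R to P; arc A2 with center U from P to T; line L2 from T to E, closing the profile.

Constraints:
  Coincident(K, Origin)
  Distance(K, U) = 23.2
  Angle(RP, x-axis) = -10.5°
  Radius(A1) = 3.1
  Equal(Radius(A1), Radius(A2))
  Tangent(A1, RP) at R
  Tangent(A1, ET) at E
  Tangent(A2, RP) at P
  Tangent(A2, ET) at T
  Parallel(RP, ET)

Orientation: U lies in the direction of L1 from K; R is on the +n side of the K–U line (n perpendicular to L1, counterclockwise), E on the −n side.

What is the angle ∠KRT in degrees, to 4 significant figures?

75.04°

The slot axis is L1's direction at -10.5°, so u = (cos -10.5°, sin -10.5°) = (0.9833, -0.1822) and n = (−sin -10.5°, cos -10.5°) = (0.1822, 0.9833). K is at the origin and U lies 23.2 along u from K, so U = 23.2·u = (22.81, -4.228). Tangency of A1 to both parallel lines with radius 3.1 puts R and E at K ± 3.1·n: R = (0.5649, 3.048), E = (-0.5649, -3.048). Equal radii place P and T the same way about U: P = U + 3.1·n = (23.38, -1.180), T = U − 3.1·n = (22.25, -7.276). Then cos ∠KRT = RK·RT / (|RK||RT|), giving 75.04°.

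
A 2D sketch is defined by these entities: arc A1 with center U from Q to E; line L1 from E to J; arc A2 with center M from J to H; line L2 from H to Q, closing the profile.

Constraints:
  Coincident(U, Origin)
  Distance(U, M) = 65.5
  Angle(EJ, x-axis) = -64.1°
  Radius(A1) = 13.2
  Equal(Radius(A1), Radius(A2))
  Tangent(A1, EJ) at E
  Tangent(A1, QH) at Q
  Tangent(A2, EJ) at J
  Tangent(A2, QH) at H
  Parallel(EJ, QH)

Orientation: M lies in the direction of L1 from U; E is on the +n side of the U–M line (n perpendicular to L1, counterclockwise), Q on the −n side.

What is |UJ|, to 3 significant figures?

66.8

Tangency of A1 to both parallel lines with radius 13.2 puts E and Q at U ± 13.2·n: E = (11.9, 5.77), Q = (-11.9, -5.77). Equal radii place J and H the same way about M: J = M + 13.2·n = (40.5, -53.2), H = M − 13.2·n = (16.7, -64.7). Then |UJ| = |J − U| = 66.8.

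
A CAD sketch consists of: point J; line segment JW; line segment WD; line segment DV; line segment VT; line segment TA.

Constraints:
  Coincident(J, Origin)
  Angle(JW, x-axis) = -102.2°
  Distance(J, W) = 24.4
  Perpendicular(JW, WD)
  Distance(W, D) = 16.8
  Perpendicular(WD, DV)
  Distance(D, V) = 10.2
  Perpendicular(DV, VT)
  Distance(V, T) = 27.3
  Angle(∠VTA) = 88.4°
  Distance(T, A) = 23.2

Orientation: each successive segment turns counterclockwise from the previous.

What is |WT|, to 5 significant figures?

14.639

J is at the origin; JW runs at -102.2° with length 24.4, so W = (-5.1563, -23.849). The perpendicularity gives WD at right angles to JW, so WD runs at -12.200°; with |WD| = 16.8, D = (11.264, -27.399). WD is perpendicular to DV, so DV runs at 77.800°; with |DV| = 10.2, V = (13.420, -17.430). The perpendicularity gives VT at right angles to DV, so VT runs at 167.80°; with |VT| = 27.3, T = (-13.264, -11.660). Then |WT| = |T − W| = 14.639.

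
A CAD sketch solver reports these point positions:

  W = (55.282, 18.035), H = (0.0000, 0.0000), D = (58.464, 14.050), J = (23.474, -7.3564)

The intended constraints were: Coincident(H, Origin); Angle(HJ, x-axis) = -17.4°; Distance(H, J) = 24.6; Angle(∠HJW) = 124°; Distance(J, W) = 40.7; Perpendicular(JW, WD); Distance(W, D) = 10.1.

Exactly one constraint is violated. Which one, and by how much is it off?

Distance(W, D) = 10.1 — off by 5.00.

H = (0.00, 0.00) ✓; HJ at -17.40° ✓; |HJ| = 24.60 ✓; ∠HJW = 124.0° ✓; |JW| = 40.70 ✓; ∠(JW, WD) = 89.99° ✓; |WD| = 5.100 ✗.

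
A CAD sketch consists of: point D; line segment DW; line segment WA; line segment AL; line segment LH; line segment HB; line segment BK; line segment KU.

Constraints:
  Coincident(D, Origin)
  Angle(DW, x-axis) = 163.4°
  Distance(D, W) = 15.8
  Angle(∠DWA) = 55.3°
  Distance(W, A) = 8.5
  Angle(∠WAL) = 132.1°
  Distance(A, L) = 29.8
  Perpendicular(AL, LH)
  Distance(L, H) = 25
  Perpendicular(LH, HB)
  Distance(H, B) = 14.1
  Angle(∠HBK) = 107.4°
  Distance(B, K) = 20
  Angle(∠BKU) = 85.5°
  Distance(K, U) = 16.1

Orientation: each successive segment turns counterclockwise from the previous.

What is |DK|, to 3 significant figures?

2.44

D is at the origin; DW runs at 163.4° with length 15.8, so W = (-15.1, 4.51). ∠DWA = 55.3° gives WA at -71.9° from the x-axis; with |WA| = 8.5, A = (-12.5, -3.57). ∠WAL = 132.1° gives AL at -24.0° from the x-axis; with |AL| = 29.8, L = (14.7, -15.7). AL ⟂ LH, so LH runs at 66.0°; with |LH| = 25.0, H = (24.9, 7.15). The perpendicularity gives HB at right angles to LH, so HB runs at 156°; with |HB| = 14.1, B = (12.0, 12.9). ∠HBK = 107.4° gives BK at -131° from the x-axis; with |BK| = 20.0, K = (-1.22, -2.11). Then |DK| = |K − D| = 2.44.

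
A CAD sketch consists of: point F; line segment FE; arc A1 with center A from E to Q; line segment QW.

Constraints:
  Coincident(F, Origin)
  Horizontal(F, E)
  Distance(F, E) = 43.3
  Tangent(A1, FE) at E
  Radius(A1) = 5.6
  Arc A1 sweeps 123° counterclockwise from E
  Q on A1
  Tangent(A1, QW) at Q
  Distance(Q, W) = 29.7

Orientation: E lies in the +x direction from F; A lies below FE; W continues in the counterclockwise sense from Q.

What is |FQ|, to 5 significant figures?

39.561

Tangency of A1 to FE means the radius AE is perpendicular to FE, so A = E + (0, -5.6) = (43.300, -5.6000). On A1, E sits at bearing 90° from A; a 123° counterclockwise sweep puts Q at bearing 213°, so Q = A + 5.6·(cos 213°, sin 213°) = (38.603, -8.6500). Then |FQ| = |Q − F| = 39.561.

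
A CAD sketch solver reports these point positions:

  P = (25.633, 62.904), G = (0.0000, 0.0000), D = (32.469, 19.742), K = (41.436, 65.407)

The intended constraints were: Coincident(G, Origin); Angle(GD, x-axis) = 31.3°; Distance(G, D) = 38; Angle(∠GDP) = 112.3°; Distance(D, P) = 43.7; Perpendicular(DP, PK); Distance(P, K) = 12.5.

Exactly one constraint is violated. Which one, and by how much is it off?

Distance(P, K) = 12.5 — off by 3.50.

G = (0.00, 0.00) ✓; GD at 31.30° ✓; |GD| = 38.00 ✓; ∠GDP = 112.3° ✓; |DP| = 43.70 ✓; ∠(DP, PK) = 90.00° ✓; |PK| = 16.00 ✗.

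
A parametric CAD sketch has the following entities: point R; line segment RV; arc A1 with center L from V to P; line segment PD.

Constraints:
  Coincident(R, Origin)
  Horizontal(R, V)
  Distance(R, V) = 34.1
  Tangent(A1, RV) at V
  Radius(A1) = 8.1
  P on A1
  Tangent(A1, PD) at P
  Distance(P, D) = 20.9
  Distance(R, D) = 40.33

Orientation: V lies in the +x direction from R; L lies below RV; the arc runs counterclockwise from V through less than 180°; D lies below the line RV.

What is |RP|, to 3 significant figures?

27.4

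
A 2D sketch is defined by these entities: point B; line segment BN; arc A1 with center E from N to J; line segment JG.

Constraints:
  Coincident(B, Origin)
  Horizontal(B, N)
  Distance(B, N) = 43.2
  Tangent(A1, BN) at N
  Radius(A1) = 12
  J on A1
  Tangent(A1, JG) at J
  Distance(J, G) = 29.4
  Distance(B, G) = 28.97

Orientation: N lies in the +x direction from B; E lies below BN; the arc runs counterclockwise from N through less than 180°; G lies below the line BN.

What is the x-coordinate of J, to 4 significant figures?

34.46

Checks: |EJ| = 12.00 ✓; ∠(EJ, JG) = 90.00° ✓; |JG| = 29.40 ✓; |BG| = 28.97 ✓.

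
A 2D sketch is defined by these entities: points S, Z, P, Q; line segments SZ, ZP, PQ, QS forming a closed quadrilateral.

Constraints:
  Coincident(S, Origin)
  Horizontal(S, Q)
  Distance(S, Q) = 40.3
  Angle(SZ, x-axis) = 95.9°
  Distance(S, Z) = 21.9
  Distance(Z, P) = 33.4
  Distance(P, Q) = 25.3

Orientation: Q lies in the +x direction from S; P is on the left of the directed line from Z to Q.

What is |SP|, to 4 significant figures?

39.02

Checks: |ZP| = 33.40 ✓; |PQ| = 25.30 ✓.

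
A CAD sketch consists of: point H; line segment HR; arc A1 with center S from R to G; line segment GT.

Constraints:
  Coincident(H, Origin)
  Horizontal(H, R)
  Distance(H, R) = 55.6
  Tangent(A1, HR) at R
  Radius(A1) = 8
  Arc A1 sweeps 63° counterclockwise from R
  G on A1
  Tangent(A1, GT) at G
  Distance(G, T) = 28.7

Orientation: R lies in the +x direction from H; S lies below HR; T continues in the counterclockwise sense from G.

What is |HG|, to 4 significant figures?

48.67

H is at the origin; H and R share the same y with |HR| = 55.6 and R on the +x side, so R = (55.60, 0.000). Tangency of A1 to HR means the radius SR is perpendicular to HR, so S = R + (0, -8) = (55.60, -8.000). On A1, R sits at bearing 90° from S; a 63° counterclockwise sweep puts G at bearing 153°, so G = S + 8.0·(cos 153°, sin 153°) = (48.47, -4.368). Then |HG| = |G − H| = 48.67.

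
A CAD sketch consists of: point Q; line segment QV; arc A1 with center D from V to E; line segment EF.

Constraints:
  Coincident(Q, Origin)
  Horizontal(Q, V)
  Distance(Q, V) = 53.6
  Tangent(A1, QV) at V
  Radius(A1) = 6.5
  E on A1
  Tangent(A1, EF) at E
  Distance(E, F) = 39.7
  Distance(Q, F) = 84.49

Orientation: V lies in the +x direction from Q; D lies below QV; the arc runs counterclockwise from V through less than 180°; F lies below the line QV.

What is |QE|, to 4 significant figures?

49.71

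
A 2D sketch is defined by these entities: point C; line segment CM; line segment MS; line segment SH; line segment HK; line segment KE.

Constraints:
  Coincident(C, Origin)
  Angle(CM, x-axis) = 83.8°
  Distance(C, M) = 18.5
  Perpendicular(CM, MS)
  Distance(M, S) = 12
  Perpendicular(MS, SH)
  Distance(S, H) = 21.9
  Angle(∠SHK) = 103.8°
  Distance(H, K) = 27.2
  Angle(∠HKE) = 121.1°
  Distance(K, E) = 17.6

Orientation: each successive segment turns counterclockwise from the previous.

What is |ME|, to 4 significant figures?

31.21

C is at the origin; CM runs at 83.8° with length 18.5, so M = (1.998, 18.39). CM is perpendicular to MS, so MS runs at 173.8°; with |MS| = 12.0, S = (-9.932, 19.69). MS ⟂ SH, so SH runs at -96.20°; with |SH| = 21.9, H = (-12.30, -2.084). ∠SHK = 103.8° gives HK at -20.00° from the x-axis; with |HK| = 27.2, K = (13.26, -11.39). ∠HKE = 121.1° gives KE at 38.90° from the x-axis; with |KE| = 17.6, E = (26.96, -0.3349). Then |ME| = |E − M| = 31.21.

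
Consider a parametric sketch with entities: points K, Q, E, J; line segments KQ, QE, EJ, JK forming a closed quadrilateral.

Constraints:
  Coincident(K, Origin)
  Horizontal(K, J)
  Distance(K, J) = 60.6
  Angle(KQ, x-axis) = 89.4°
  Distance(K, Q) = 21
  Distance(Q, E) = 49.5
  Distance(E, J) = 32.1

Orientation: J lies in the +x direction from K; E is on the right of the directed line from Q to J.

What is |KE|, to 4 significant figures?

36.66

Checks: |QE| = 49.50 ✓; |EJ| = 32.10 ✓.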